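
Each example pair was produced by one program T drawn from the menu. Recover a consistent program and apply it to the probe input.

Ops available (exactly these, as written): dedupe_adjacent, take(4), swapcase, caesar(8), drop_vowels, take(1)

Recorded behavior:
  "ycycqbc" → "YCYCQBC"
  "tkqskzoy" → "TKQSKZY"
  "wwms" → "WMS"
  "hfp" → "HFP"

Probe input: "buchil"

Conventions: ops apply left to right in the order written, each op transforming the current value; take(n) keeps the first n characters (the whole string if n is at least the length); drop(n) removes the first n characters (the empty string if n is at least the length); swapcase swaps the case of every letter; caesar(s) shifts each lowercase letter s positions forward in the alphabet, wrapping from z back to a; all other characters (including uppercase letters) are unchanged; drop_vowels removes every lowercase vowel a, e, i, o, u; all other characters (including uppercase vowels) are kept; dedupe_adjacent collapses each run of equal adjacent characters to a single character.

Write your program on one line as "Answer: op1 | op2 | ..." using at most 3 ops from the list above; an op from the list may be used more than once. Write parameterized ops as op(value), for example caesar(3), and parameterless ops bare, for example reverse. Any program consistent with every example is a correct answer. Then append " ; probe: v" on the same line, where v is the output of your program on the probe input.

dedupe_adjacent | drop_vowels | swapcase ; probe: "BCHL"

Check, running the answer program on each example:
  "ycycqbc" -> "ycycqbc" -> "ycycqbc" -> "YCYCQBC"
  "tkqskzoy" -> "tkqskzoy" -> "tkqskzy" -> "TKQSKZY"
  "wwms" -> "wms" -> "wms" -> "WMS"
  "hfp" -> "hfp" -> "hfp" -> "HFP"
  probe: "buchil" -> "buchil" -> "bchl" -> "BCHL"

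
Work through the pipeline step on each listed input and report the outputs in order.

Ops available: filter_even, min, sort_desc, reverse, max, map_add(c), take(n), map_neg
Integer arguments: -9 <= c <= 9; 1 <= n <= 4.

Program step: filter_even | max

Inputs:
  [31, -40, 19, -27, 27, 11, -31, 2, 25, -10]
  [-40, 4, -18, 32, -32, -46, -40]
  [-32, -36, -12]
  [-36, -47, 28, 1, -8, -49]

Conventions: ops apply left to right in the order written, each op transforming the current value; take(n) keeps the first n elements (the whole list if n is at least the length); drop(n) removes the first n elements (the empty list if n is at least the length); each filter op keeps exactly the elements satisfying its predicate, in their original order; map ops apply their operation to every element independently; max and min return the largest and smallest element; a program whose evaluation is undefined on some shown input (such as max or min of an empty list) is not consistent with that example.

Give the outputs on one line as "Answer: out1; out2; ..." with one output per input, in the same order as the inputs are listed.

2; 32; -12; 28

Execution, op by op:
  [31, -40, 19, -27, 27, 11, -31, 2, 25, -10] -> [-40, 2, -10] -> 2
  [-40, 4, -18, 32, -32, -46, -40] -> [-40, 4, -18, 32, -32, -46, -40] -> 32
  [-32, -36, -12] -> [-32, -36, -12] -> -12
  [-36, -47, 28, 1, -8, -49] -> [-36, 28, -8] -> 28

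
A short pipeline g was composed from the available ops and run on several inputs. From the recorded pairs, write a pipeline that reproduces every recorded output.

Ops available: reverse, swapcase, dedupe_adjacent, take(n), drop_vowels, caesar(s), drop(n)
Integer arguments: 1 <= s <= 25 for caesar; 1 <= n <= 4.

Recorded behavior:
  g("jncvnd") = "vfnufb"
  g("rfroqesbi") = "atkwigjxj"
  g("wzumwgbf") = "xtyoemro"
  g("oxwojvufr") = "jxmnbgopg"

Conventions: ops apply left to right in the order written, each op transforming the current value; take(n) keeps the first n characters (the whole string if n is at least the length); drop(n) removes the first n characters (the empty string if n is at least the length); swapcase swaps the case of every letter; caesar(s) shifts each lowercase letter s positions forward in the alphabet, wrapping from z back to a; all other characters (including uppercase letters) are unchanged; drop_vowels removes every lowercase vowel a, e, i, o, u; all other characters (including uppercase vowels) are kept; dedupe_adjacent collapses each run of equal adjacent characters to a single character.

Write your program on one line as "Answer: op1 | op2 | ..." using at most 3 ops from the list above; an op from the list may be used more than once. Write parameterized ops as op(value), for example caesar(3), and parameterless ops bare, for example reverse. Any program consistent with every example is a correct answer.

caesar(18) | reverse

Check, running the answer program on each example:
  "jncvnd" -> "bfunfv" -> "vfnufb"
  "rfroqesbi" -> "jxjgiwkta" -> "atkwigjxj"
  "wzumwgbf" -> "ormeoytx" -> "xtyoemro"
  "oxwojvufr" -> "gpogbnmxj" -> "jxmnbgopg"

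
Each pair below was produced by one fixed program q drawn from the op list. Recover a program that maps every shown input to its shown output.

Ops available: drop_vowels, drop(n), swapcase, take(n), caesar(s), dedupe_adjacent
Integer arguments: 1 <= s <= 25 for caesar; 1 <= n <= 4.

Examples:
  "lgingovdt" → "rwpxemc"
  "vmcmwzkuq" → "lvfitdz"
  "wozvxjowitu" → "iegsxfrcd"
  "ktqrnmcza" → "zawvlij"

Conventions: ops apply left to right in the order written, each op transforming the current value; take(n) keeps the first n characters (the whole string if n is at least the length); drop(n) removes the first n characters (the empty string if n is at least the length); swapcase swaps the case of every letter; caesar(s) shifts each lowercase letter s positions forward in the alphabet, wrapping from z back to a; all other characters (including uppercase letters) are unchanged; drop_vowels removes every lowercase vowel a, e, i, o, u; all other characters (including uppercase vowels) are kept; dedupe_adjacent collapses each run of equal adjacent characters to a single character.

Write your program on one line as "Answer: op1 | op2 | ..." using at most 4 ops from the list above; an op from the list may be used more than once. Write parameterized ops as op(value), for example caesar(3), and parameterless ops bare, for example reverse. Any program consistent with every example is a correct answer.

drop(2) | caesar(8) | caesar(1)

Check, running the answer program on each example:
  "lgingovdt" -> "ingovdt" -> "qvowdlb" -> "rwpxemc"
  "vmcmwzkuq" -> "cmwzkuq" -> "kuehscy" -> "lvfitdz"
  "wozvxjowitu" -> "zvxjowitu" -> "hdfrweqbc" -> "iegsxfrcd"
  "ktqrnmcza" -> "qrnmcza" -> "yzvukhi" -> "zawvlij"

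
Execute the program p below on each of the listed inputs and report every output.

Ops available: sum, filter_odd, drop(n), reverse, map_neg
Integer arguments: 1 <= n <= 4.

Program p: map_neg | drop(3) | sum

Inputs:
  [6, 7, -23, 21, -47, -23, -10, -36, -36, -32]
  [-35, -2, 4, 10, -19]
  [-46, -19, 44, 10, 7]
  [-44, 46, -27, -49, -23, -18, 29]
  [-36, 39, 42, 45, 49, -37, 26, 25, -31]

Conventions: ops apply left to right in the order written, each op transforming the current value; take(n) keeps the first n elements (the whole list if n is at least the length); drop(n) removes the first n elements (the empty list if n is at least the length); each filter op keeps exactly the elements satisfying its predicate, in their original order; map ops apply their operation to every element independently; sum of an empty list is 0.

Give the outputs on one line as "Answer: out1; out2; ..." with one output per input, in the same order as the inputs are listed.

163; 9; -17; 61; -77

Execution, op by op:
  [6, 7, -23, 21, -47, -23, -10, -36, -36, -32] -> [-6, -7, 23, -21, 47, 23, 10, 36, 36, 32] -> [-21, 47, 23, 10, 36, 36, 32] -> 163
  [-35, -2, 4, 10, -19] -> [35, 2, -4, -10, 19] -> [-10, 19] -> 9
  [-46, -19, 44, 10, 7] -> [46, 19, -44, -10, -7] -> [-10, -7] -> -17
  [-44, 46, -27, -49, -23, -18, 29] -> [44, -46, 27, 49, 23, 18, -29] -> [49, 23, 18, -29] -> 61
  [-36, 39, 42, 45, 49, -37, 26, 25, -31] -> [36, -39, -42, -45, -49, 37, -26, -25, 31] -> [-45, -49, 37, -26, -25, 31] -> -77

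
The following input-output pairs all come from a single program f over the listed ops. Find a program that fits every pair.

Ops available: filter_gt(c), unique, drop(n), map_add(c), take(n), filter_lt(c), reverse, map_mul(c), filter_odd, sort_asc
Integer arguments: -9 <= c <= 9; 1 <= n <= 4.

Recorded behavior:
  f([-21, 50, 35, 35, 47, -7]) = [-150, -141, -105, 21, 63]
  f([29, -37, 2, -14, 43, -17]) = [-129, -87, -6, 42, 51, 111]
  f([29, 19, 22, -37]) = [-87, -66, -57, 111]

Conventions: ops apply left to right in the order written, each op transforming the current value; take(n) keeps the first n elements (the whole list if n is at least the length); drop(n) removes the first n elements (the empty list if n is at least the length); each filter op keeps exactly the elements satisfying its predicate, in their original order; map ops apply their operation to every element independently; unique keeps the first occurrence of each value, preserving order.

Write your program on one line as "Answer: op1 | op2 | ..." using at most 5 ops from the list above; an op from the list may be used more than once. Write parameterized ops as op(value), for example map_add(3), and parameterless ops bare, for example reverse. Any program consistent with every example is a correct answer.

reverse | sort_asc | unique | map_mul(-3) | reverse

Check, running the answer program on each example:
  [-21, 50, 35, 35, 47, -7] -> [-7, 47, 35, 35, 50, -21] -> [-21, -7, 35, 35, 47, 50] -> [-21, -7, 35, 47, 50] -> [63, 21, -105, -141, -150] -> [-150, -141, -105, 21, 63]
  [29, -37, 2, -14, 43, -17] -> [-17, 43, -14, 2, -37, 29] -> [-37, -17, -14, 2, 29, 43] -> [-37, -17, -14, 2, 29, 43] -> [111, 51, 42, -6, -87, -129] -> [-129, -87, -6, 42, 51, 111]
  [29, 19, 22, -37] -> [-37, 22, 19, 29] -> [-37, 19, 22, 29] -> [-37, 19, 22, 29] -> [111, -57, -66, -87] -> [-87, -66, -57, 111]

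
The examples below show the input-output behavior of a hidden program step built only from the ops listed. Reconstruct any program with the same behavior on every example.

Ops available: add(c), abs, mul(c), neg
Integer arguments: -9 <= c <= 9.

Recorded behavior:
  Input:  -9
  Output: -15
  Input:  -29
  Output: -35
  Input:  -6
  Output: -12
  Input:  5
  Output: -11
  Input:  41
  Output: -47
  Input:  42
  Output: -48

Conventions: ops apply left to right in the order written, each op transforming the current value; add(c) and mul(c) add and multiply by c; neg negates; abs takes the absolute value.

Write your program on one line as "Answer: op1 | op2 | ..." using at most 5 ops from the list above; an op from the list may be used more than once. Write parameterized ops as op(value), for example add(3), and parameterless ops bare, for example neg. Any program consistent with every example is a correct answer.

abs | add(8) | neg | add(2)

Check, running the answer program on each example:
  -9 -> 9 -> 17 -> -17 -> -15
  -29 -> 29 -> 37 -> -37 -> -35
  -6 -> 6 -> 14 -> -14 -> -12
  5 -> 5 -> 13 -> -13 -> -11
  41 -> 41 -> 49 -> -49 -> -47
  42 -> 42 -> 50 -> -50 -> -48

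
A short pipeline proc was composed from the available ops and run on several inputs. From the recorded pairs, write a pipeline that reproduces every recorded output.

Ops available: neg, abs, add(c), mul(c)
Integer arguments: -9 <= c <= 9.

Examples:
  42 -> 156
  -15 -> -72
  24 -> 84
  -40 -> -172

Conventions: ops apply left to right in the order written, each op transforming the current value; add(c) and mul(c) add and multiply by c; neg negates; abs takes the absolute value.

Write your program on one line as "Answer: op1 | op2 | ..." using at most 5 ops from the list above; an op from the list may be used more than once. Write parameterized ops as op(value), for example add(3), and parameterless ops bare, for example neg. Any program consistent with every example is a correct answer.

add(-3) | neg | mul(4) | neg

Check, running the answer program on each example:
  42 -> 39 -> -39 -> -156 -> 156
  -15 -> -18 -> 18 -> 72 -> -72
  24 -> 21 -> -21 -> -84 -> 84
  -40 -> -43 -> 43 -> 172 -> -172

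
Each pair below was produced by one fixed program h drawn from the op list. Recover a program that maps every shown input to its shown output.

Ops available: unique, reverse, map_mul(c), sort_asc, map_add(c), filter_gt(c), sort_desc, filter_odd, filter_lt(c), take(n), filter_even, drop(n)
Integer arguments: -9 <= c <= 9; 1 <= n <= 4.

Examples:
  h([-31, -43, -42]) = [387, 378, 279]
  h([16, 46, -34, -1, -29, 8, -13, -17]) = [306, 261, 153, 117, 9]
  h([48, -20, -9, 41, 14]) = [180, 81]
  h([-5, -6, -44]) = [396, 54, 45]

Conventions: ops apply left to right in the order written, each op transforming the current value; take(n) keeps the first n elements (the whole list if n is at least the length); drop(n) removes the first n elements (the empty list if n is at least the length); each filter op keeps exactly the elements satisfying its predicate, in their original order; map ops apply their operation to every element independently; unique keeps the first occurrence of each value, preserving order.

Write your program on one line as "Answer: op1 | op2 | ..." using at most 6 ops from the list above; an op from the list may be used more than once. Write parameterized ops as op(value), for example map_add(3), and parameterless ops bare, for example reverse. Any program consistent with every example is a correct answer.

map_mul(-1) | sort_asc | reverse | filter_gt(-6) | map_mul(9)

Check, running the answer program on each example:
  [-31, -43, -42] -> [31, 43, 42] -> [31, 42, 43] -> [43, 42, 31] -> [43, 42, 31] -> [387, 378, 279]
  [16, 46, -34, -1, -29, 8, -13, -17] -> [-16, -46, 34, 1, 29, -8, 13, 17] -> [-46, -16, -8, 1, 13, 17, 29, 34] -> [34, 29, 17, 13, 1, -8, -16, -46] -> [34, 29, 17, 13, 1] -> [306, 261, 153, 117, 9]
  [48, -20, -9, 41, 14] -> [-48, 20, 9, -41, -14] -> [-48, -41, -14, 9, 20] -> [20, 9, -14, -41, -48] -> [20, 9] -> [180, 81]
  [-5, -6, -44] -> [5, 6, 44] -> [5, 6, 44] -> [44, 6, 5] -> [44, 6, 5] -> [396, 54, 45]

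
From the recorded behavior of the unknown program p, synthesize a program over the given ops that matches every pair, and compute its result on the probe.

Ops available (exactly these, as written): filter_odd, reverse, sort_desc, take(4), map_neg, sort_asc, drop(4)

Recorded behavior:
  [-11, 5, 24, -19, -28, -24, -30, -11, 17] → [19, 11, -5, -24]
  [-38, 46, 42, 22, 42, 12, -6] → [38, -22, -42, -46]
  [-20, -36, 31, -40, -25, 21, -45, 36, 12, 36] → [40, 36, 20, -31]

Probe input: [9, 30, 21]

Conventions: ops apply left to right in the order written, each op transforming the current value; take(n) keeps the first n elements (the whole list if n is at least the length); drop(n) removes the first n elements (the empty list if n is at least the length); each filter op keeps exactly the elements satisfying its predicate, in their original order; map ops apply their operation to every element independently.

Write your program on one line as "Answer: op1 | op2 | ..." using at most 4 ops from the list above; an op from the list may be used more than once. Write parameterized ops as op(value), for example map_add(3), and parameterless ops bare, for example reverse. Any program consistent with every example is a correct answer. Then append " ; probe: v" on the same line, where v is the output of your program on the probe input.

take(4) | sort_asc | map_neg ; probe: [-9, -21, -30]

Check, running the answer program on each example:
  [-11, 5, 24, -19, -28, -24, -30, -11, 17] -> [-11, 5, 24, -19] -> [-19, -11, 5, 24] -> [19, 11, -5, -24]
  [-38, 46, 42, 22, 42, 12, -6] -> [-38, 46, 42, 22] -> [-38, 22, 42, 46] -> [38, -22, -42, -46]
  [-20, -36, 31, -40, -25, 21, -45, 36, 12, 36] -> [-20, -36, 31, -40] -> [-40, -36, -20, 31] -> [40, 36, 20, -31]
  probe: [9, 30, 21] -> [9, 30, 21] -> [9, 21, 30] -> [-9, -21, -30]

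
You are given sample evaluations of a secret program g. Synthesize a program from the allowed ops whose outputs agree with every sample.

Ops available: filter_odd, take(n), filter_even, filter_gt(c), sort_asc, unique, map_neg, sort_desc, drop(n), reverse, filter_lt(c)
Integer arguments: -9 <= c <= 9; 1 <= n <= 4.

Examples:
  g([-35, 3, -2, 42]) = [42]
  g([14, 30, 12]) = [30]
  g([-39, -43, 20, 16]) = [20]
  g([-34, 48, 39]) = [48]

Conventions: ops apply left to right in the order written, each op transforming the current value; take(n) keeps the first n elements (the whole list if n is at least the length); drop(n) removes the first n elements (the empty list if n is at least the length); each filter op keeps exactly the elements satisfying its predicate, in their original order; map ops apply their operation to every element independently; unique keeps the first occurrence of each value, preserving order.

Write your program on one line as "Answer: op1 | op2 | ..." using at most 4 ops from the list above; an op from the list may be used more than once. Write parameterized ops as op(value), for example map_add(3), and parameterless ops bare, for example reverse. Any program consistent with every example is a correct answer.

reverse | sort_asc | reverse | take(1)

Check, running the answer program on each example:
  [-35, 3, -2, 42] -> [42, -2, 3, -35] -> [-35, -2, 3, 42] -> [42, 3, -2, -35] -> [42]
  [14, 30, 12] -> [12, 30, 14] -> [12, 14, 30] -> [30, 14, 12] -> [30]
  [-39, -43, 20, 16] -> [16, 20, -43, -39] -> [-43, -39, 16, 20] -> [20, 16, -39, -43] -> [20]
  [-34, 48, 39] -> [39, 48, -34] -> [-34, 39, 48] -> [48, 39, -34] -> [48]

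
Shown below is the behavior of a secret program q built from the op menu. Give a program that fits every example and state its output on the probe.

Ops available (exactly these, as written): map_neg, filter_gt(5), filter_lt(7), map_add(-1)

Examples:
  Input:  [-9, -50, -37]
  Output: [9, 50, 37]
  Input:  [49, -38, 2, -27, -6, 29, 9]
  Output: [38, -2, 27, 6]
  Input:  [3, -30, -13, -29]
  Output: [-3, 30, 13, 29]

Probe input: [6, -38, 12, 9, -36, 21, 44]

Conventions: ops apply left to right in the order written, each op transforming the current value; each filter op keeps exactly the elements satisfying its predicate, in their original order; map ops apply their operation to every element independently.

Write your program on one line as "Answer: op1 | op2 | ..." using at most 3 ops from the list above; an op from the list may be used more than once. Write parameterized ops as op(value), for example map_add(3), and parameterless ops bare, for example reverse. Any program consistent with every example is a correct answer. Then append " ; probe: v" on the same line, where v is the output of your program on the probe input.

filter_lt(7) | map_neg ; probe: [-6, 38, 36]

Check, running the answer program on each example:
  [-9, -50, -37] -> [-9, -50, -37] -> [9, 50, 37]
  [49, -38, 2, -27, -6, 29, 9] -> [-38, 2, -27, -6] -> [38, -2, 27, 6]
  [3, -30, -13, -29] -> [3, -30, -13, -29] -> [-3, 30, 13, 29]
  probe: [6, -38, 12, 9, -36, 21, 44] -> [6, -38, -36] -> [-6, 38, 36]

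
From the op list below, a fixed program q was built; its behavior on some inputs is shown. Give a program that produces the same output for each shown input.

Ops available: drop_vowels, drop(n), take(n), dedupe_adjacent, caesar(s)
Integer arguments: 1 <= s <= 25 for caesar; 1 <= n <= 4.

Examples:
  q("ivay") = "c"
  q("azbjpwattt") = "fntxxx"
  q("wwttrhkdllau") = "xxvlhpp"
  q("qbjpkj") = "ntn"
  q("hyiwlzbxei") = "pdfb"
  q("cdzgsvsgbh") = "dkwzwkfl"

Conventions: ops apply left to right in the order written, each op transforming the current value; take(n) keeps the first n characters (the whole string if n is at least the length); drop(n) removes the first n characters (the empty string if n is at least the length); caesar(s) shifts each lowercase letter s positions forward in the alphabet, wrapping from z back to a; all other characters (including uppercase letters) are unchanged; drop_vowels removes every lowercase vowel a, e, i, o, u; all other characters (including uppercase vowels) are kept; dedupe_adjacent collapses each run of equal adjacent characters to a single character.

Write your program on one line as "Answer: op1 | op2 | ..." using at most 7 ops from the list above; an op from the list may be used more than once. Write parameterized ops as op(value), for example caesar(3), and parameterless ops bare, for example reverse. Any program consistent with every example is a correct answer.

drop(2) | drop_vowels | caesar(2) | caesar(4) | caesar(24) | drop_vowels

Check, running the answer program on each example:
  "ivay" -> "ay" -> "y" -> "a" -> "e" -> "c" -> "c"
  "azbjpwattt" -> "bjpwattt" -> "bjpwttt" -> "dlryvvv" -> "hpvczzz" -> "fntaxxx" -> "fntxxx"
  "wwttrhkdllau" -> "ttrhkdllau" -> "ttrhkdll" -> "vvtjmfnn" -> "zzxnqjrr" -> "xxvlohpp" -> "xxvlhpp"
  "qbjpkj" -> "jpkj" -> "jpkj" -> "lrml" -> "pvqp" -> "nton" -> "ntn"
  "hyiwlzbxei" -> "iwlzbxei" -> "wlzbx" -> "ynbdz" -> "crfhd" -> "apdfb" -> "pdfb"
  "cdzgsvsgbh" -> "zgsvsgbh" -> "zgsvsgbh" -> "biuxuidj" -> "fmybymhn" -> "dkwzwkfl" -> "dkwzwkfl"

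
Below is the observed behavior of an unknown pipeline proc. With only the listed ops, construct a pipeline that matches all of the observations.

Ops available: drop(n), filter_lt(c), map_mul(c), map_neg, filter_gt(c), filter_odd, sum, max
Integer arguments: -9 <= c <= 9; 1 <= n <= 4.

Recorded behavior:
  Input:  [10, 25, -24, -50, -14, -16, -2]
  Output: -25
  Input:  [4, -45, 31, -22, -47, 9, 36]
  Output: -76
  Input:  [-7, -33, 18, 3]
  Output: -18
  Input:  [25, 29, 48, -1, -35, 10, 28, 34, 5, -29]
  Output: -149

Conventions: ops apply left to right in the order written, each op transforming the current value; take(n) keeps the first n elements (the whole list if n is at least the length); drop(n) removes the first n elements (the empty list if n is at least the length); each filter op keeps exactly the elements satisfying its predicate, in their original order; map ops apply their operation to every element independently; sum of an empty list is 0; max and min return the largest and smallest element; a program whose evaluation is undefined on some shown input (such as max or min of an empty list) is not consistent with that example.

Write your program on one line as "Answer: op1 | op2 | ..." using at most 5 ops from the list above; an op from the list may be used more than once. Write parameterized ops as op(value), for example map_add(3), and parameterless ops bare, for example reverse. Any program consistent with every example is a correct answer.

map_neg | drop(1) | filter_lt(-6) | sum

Check, running the answer program on each example:
  [10, 25, -24, -50, -14, -16, -2] -> [-10, -25, 24, 50, 14, 16, 2] -> [-25, 24, 50, 14, 16, 2] -> [-25] -> -25
  [4, -45, 31, -22, -47, 9, 36] -> [-4, 45, -31, 22, 47, -9, -36] -> [45, -31, 22, 47, -9, -36] -> [-31, -9, -36] -> -76
  [-7, -33, 18, 3] -> [7, 33, -18, -3] -> [33, -18, -3] -> [-18] -> -18
  [25, 29, 48, -1, -35, 10, 28, 34, 5, -29] -> [-25, -29, -48, 1, 35, -10, -28, -34, -5, 29] -> [-29, -48, 1, 35, -10, -28, -34, -5, 29] -> [-29, -48, -10, -28, -34] -> -149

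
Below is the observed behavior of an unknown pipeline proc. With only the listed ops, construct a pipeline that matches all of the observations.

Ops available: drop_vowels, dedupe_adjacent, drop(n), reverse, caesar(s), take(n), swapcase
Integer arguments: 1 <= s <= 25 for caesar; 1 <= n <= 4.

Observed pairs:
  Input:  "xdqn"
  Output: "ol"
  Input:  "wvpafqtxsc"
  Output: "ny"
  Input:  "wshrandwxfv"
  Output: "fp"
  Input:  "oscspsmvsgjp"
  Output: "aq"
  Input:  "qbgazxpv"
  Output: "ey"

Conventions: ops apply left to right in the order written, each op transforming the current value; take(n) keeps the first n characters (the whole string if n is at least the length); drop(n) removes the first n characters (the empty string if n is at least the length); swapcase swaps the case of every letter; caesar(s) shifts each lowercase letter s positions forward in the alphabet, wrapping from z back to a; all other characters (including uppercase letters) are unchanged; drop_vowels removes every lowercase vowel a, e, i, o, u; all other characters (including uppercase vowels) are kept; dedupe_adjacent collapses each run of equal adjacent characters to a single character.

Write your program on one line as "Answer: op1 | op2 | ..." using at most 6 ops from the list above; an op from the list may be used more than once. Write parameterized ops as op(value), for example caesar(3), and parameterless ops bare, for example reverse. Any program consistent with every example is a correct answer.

caesar(24) | take(4) | swapcase | drop(2) | swapcase

Check, running the answer program on each example:
  "xdqn" -> "vbol" -> "vbol" -> "VBOL" -> "OL" -> "ol"
  "wvpafqtxsc" -> "utnydorvqa" -> "utny" -> "UTNY" -> "NY" -> "ny"
  "wshrandwxfv" -> "uqfpylbuvdt" -> "uqfp" -> "UQFP" -> "FP" -> "fp"
  "oscspsmvsgjp" -> "mqaqnqktqehn" -> "mqaq" -> "MQAQ" -> "AQ" -> "aq"
  "qbgazxpv" -> "ozeyxvnt" -> "ozey" -> "OZEY" -> "EY" -> "ey"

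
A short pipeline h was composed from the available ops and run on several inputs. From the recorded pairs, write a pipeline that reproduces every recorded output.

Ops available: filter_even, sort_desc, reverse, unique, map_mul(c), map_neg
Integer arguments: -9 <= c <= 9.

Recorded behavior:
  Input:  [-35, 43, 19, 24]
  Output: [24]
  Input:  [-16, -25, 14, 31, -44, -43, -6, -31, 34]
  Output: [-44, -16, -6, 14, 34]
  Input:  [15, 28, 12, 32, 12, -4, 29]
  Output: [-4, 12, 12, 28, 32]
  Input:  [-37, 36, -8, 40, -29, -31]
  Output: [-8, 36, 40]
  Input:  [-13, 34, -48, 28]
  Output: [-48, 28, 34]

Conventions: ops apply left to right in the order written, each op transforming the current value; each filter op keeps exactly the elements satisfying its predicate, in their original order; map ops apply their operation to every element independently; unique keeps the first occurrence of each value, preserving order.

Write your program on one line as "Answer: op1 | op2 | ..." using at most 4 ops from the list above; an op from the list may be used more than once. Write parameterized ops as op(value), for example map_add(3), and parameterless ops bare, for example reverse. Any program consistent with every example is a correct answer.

reverse | sort_desc | reverse | filter_even

Check, running the answer program on each example:
  [-35, 43, 19, 24] -> [24, 19, 43, -35] -> [43, 24, 19, -35] -> [-35, 19, 24, 43] -> [24]
  [-16, -25, 14, 31, -44, -43, -6, -31, 34] -> [34, -31, -6, -43, -44, 31, 14, -25, -16] -> [34, 31, 14, -6, -16, -25, -31, -43, -44] -> [-44, -43, -31, -25, -16, -6, 14, 31, 34] -> [-44, -16, -6, 14, 34]
  [15, 28, 12, 32, 12, -4, 29] -> [29, -4, 12, 32, 12, 28, 15] -> [32, 29, 28, 15, 12, 12, -4] -> [-4, 12, 12, 15, 28, 29, 32] -> [-4, 12, 12, 28, 32]
  [-37, 36, -8, 40, -29, -31] -> [-31, -29, 40, -8, 36, -37] -> [40, 36, -8, -29, -31, -37] -> [-37, -31, -29, -8, 36, 40] -> [-8, 36, 40]
  [-13, 34, -48, 28] -> [28, -48, 34, -13] -> [34, 28, -13, -48] -> [-48, -13, 28, 34] -> [-48, 28, 34]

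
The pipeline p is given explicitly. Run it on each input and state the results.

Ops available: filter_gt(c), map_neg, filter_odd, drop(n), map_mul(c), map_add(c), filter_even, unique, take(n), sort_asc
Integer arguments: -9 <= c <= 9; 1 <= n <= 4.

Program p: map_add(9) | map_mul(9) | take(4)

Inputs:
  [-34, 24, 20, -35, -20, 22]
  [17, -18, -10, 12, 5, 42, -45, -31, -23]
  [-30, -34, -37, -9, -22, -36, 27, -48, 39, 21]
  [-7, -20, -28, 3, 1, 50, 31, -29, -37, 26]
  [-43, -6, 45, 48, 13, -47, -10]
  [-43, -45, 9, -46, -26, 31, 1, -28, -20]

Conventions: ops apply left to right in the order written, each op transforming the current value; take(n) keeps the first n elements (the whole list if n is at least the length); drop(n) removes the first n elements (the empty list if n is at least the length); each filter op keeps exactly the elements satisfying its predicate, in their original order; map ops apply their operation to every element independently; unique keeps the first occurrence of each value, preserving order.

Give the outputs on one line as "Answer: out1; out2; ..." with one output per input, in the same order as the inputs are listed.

[-225, 297, 261, -234]; [234, -81, -9, 189]; [-189, -225, -252, 0]; [18, -99, -171, 108]; [-306, 27, 486, 513]; [-306, -324, 162, -333]

Execution, op by op:
  [-34, 24, 20, -35, -20, 22] -> [-25, 33, 29, -26, -11, 31] -> [-225, 297, 261, -234, -99, 279] -> [-225, 297, 261, -234]
  [17, -18, -10, 12, 5, 42, -45, -31, -23] -> [26, -9, -1, 21, 14, 51, -36, -22, -14] -> [234, -81, -9, 189, 126, 459, -324, -198, -126] -> [234, -81, -9, 189]
  [-30, -34, -37, -9, -22, -36, 27, -48, 39, 21] -> [-21, -25, -28, 0, -13, -27, 36, -39, 48, 30] -> [-189, -225, -252, 0, -117, -243, 324, -351, 432, 270] -> [-189, -225, -252, 0]
  [-7, -20, -28, 3, 1, 50, 31, -29, -37, 26] -> [2, -11, -19, 12, 10, 59, 40, -20, -28, 35] -> [18, -99, -171, 108, 90, 531, 360, -180, -252, 315] -> [18, -99, -171, 108]
  [-43, -6, 45, 48, 13, -47, -10] -> [-34, 3, 54, 57, 22, -38, -1] -> [-306, 27, 486, 513, 198, -342, -9] -> [-306, 27, 486, 513]
  [-43, -45, 9, -46, -26, 31, 1, -28, -20] -> [-34, -36, 18, -37, -17, 40, 10, -19, -11] -> [-306, -324, 162, -333, -153, 360, 90, -171, -99] -> [-306, -324, 162, -333]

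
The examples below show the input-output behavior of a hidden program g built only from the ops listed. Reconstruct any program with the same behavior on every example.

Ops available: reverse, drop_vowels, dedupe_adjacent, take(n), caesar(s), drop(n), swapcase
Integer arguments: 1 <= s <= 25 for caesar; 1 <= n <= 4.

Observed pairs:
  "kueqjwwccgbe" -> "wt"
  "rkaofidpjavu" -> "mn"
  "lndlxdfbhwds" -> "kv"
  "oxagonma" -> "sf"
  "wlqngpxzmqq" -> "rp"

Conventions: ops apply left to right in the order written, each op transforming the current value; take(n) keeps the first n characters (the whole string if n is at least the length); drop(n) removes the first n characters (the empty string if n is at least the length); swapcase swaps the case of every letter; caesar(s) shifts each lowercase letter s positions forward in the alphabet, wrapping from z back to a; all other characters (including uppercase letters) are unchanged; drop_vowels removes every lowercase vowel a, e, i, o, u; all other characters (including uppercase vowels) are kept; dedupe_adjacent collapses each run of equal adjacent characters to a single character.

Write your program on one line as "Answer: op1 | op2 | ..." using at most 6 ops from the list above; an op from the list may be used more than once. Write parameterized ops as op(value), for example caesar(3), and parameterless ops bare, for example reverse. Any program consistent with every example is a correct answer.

caesar(18) | dedupe_adjacent | drop_vowels | reverse | take(2)

Check, running the answer program on each example:
  "kueqjwwccgbe" -> "cmwiboouuytw" -> "cmwibouytw" -> "cmwbytw" -> "wtybwmc" -> "wt"
  "rkaofidpjavu" -> "jcsgxavhbsnm" -> "jcsgxavhbsnm" -> "jcsgxvhbsnm" -> "mnsbhvxgscj" -> "mn"
  "lndlxdfbhwds" -> "dfvdpvxtzovk" -> "dfvdpvxtzovk" -> "dfvdpvxtzvk" -> "kvztxvpdvfd" -> "kv"
  "oxagonma" -> "gpsygfes" -> "gpsygfes" -> "gpsygfs" -> "sfgyspg" -> "sf"
  "wlqngpxzmqq" -> "odifyhpreii" -> "odifyhprei" -> "dfyhpr" -> "rphyfd" -> "rp"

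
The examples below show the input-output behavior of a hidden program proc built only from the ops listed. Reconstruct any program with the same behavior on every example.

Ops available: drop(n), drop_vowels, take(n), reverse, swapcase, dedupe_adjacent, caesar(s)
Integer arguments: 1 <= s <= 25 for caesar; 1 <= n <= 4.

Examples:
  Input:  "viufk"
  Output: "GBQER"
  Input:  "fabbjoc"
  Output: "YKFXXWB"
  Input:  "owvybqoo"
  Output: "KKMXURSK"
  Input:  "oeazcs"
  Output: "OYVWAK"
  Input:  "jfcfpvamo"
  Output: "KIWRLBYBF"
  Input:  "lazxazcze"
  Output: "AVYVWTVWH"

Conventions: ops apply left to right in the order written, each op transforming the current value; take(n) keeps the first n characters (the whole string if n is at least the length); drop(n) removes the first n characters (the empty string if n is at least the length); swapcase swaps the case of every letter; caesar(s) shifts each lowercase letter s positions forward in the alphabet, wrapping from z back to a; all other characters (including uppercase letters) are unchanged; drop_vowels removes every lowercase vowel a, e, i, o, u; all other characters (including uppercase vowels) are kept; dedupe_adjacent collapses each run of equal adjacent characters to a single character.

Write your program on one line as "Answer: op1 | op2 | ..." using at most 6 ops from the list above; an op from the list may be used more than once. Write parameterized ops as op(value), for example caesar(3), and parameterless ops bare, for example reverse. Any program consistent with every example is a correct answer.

caesar(13) | caesar(12) | caesar(23) | swapcase | reverse

Check, running the answer program on each example:
  "viufk" -> "ivhsx" -> "uhtej" -> "reqbg" -> "REQBG" -> "GBQER"
  "fabbjoc" -> "snoowbp" -> "ezaainb" -> "bwxxfky" -> "BWXXFKY" -> "YKFXXWB"
  "owvybqoo" -> "bjilodbb" -> "nvuxapnn" -> "ksruxmkk" -> "KSRUXMKK" -> "KKMXURSK"
  "oeazcs" -> "brnmpf" -> "ndzybr" -> "kawvyo" -> "KAWVYO" -> "OYVWAK"
  "jfcfpvamo" -> "wspscinzb" -> "iebeouzln" -> "fbyblrwik" -> "FBYBLRWIK" -> "KIWRLBYBF"
  "lazxazcze" -> "ynmknmpmr" -> "kzywzybyd" -> "hwvtwvyva" -> "HWVTWVYVA" -> "AVYVWTVWH"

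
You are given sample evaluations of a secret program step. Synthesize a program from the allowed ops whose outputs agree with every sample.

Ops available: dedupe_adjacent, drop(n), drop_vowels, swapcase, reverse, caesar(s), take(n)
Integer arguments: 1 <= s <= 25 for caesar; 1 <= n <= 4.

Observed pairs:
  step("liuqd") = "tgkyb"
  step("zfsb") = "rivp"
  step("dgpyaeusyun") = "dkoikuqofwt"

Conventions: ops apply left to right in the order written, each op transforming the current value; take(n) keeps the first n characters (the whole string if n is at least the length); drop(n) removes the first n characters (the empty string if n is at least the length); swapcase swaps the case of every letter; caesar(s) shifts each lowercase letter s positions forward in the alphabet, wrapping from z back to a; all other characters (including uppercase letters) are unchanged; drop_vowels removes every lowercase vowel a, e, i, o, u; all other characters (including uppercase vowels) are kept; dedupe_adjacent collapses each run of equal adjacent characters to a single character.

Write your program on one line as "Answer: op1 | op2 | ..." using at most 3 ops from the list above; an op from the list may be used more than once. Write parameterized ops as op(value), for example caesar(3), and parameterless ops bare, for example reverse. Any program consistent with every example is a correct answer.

caesar(16) | reverse

Check, running the answer program on each example:
  "liuqd" -> "bykgt" -> "tgkyb"
  "zfsb" -> "pvir" -> "rivp"
  "dgpyaeusyun" -> "twfoqukiokd" -> "dkoikuqofwt"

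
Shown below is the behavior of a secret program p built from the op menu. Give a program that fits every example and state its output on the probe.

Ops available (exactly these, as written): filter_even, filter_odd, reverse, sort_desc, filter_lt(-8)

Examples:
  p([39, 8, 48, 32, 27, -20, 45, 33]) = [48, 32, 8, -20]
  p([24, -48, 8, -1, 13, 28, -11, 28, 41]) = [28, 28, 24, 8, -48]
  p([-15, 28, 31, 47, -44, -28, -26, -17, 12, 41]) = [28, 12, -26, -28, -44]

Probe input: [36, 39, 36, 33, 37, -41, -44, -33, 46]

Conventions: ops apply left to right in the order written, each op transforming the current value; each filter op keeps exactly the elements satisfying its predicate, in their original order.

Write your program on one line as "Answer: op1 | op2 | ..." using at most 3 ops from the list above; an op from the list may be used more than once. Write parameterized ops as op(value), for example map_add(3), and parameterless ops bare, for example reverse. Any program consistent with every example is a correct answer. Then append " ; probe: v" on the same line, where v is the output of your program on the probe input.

filter_even | reverse | sort_desc ; probe: [46, 36, 36, -44]

Check, running the answer program on each example:
  [39, 8, 48, 32, 27, -20, 45, 33] -> [8, 48, 32, -20] -> [-20, 32, 48, 8] -> [48, 32, 8, -20]
  [24, -48, 8, -1, 13, 28, -11, 28, 41] -> [24, -48, 8, 28, 28] -> [28, 28, 8, -48, 24] -> [28, 28, 24, 8, -48]
  [-15, 28, 31, 47, -44, -28, -26, -17, 12, 41] -> [28, -44, -28, -26, 12] -> [12, -26, -28, -44, 28] -> [28, 12, -26, -28, -44]
  probe: [36, 39, 36, 33, 37, -41, -44, -33, 46] -> [36, 36, -44, 46] -> [46, -44, 36, 36] -> [46, 36, 36, -44]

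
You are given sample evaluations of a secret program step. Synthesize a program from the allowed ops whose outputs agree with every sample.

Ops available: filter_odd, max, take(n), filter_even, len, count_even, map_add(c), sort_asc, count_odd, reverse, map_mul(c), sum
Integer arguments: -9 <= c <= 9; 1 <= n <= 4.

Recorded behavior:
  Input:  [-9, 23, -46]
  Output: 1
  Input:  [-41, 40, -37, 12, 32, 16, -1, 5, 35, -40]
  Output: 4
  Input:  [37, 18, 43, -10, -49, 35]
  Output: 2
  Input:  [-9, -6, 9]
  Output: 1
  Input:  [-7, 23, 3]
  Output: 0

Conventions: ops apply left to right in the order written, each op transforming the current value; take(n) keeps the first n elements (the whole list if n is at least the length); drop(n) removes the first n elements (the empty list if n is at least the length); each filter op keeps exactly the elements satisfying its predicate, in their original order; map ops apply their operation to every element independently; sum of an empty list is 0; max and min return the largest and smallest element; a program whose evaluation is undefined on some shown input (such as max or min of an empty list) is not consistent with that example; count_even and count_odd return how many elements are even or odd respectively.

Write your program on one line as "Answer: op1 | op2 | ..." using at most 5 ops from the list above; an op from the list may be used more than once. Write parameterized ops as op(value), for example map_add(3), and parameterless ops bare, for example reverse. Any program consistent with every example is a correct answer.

filter_even | map_mul(9) | take(4) | sort_asc | count_even

Check, running the answer program on each example:
  [-9, 23, -46] -> [-46] -> [-414] -> [-414] -> [-414] -> 1
  [-41, 40, -37, 12, 32, 16, -1, 5, 35, -40] -> [40, 12, 32, 16, -40] -> [360, 108, 288, 144, -360] -> [360, 108, 288, 144] -> [108, 144, 288, 360] -> 4
  [37, 18, 43, -10, -49, 35] -> [18, -10] -> [162, -90] -> [162, -90] -> [-90, 162] -> 2
  [-9, -6, 9] -> [-6] -> [-54] -> [-54] -> [-54] -> 1
  [-7, 23, 3] -> [] -> [] -> [] -> [] -> 0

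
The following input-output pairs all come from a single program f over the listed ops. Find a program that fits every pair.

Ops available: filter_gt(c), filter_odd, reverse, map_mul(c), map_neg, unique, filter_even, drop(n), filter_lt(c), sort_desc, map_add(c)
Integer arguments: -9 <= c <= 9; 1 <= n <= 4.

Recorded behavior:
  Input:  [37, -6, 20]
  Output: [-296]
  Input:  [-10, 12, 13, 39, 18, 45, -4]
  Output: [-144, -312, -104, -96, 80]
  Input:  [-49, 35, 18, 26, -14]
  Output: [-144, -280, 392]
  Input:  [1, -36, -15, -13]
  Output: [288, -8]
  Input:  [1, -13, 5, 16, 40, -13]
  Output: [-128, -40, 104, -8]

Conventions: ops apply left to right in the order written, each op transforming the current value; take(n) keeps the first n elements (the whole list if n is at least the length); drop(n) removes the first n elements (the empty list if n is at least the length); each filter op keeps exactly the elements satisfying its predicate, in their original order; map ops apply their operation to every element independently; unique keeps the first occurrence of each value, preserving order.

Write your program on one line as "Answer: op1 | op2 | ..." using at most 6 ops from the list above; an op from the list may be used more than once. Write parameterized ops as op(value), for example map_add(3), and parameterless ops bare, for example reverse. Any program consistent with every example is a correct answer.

reverse | drop(2) | map_mul(-2) | map_neg | map_mul(-4)

Check, running the answer program on each example:
  [37, -6, 20] -> [20, -6, 37] -> [37] -> [-74] -> [74] -> [-296]
  [-10, 12, 13, 39, 18, 45, -4] -> [-4, 45, 18, 39, 13, 12, -10] -> [18, 39, 13, 12, -10] -> [-36, -78, -26, -24, 20] -> [36, 78, 26, 24, -20] -> [-144, -312, -104, -96, 80]
  [-49, 35, 18, 26, -14] -> [-14, 26, 18, 35, -49] -> [18, 35, -49] -> [-36, -70, 98] -> [36, 70, -98] -> [-144, -280, 392]
  [1, -36, -15, -13] -> [-13, -15, -36, 1] -> [-36, 1] -> [72, -2] -> [-72, 2] -> [288, -8]
  [1, -13, 5, 16, 40, -13] -> [-13, 40, 16, 5, -13, 1] -> [16, 5, -13, 1] -> [-32, -10, 26, -2] -> [32, 10, -26, 2] -> [-128, -40, 104, -8]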